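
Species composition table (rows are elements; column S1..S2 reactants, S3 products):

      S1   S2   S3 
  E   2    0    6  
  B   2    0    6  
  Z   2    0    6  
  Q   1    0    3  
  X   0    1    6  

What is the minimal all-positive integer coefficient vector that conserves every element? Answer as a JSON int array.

Coefficients: [3, 6, 1]

E: 3·2+6·0 = 6 | 1·6 = 6
B: 3·2+6·0 = 6 | 1·6 = 6
Z: 3·2+6·0 = 6 | 1·6 = 6
Q: 3·1+6·0 = 3 | 1·3 = 3
X: 3·0+6·1 = 6 | 1·6 = 6
gcd(3,6,1) = 1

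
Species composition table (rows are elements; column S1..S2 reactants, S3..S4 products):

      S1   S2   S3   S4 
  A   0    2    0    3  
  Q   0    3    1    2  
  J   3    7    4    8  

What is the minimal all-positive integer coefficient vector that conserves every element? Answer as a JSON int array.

A: 5·0+3·2 = 6 | 5·0+2·3 = 6
Q: 5·0+3·3 = 9 | 5·1+2·2 = 9
J: 5·3+3·7 = 36 | 5·4+2·8 = 36
gcd(5,3,5,2) = 1

Coefficients: [5, 3, 5, 2]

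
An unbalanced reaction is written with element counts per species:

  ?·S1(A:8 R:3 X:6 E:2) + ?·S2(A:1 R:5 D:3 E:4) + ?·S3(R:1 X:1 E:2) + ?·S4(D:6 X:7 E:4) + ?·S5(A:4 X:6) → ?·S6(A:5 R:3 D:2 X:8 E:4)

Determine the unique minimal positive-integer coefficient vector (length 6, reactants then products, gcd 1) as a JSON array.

Coefficients: [1, 2, 5, 1, 5, 6]

A: 1·8+2·1+5·0+1·0+5·4 = 30 | 6·5 = 30
R: 1·3+2·5+5·1+1·0+5·0 = 18 | 6·3 = 18
D: 1·0+2·3+5·0+1·6+5·0 = 12 | 6·2 = 12
X: 1·6+2·0+5·1+1·7+5·6 = 48 | 6·8 = 48
E: 1·2+2·4+5·2+1·4+5·0 = 24 | 6·4 = 24
gcd(1,2,5,1,5,6) = 1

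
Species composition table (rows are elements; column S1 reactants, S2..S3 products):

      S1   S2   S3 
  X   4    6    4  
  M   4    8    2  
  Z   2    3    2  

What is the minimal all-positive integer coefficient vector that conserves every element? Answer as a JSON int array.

X: 5·4 = 20 | 2·6+2·4 = 20
M: 5·4 = 20 | 2·8+2·2 = 20
Z: 5·2 = 10 | 2·3+2·2 = 10
gcd(5,2,2) = 1

Coefficients: [5, 2, 2]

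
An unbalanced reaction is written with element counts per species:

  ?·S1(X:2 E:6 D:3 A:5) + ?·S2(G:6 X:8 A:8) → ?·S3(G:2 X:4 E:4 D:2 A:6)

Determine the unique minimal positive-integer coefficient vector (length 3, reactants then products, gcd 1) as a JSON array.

Coefficients: [2, 1, 3]

G: 2·0+1·6 = 6 | 3·2 = 6
X: 2·2+1·8 = 12 | 3·4 = 12
E: 2·6+1·0 = 12 | 3·4 = 12
D: 2·3+1·0 = 6 | 3·2 = 6
A: 2·5+1·8 = 18 | 3·6 = 18
gcd(2,1,3) = 1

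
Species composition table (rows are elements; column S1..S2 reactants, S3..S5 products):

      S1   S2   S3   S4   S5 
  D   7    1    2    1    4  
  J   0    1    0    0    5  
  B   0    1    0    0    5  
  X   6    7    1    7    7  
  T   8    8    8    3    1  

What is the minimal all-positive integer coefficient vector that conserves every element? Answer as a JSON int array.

D: 2·7+5·1 = 19 | 5·2+5·1+1·4 = 19
J: 2·0+5·1 = 5 | 5·0+5·0+1·5 = 5
B: 2·0+5·1 = 5 | 5·0+5·0+1·5 = 5
X: 2·6+5·7 = 47 | 5·1+5·7+1·7 = 47
T: 2·8+5·8 = 56 | 5·8+5·3+1·1 = 56
gcd(2,5,5,5,1) = 1

Coefficients: [2, 5, 5, 5, 1]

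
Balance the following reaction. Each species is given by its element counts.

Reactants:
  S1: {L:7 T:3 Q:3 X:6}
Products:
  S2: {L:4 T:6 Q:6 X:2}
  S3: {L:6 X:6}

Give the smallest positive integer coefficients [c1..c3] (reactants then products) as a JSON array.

Coefficients: [6, 3, 5]

L: 6·7 = 42 | 3·4+5·6 = 42
T: 6·3 = 18 | 3·6+5·0 = 18
Q: 6·3 = 18 | 3·6+5·0 = 18
X: 6·6 = 36 | 3·2+5·6 = 36
gcd(6,3,5) = 1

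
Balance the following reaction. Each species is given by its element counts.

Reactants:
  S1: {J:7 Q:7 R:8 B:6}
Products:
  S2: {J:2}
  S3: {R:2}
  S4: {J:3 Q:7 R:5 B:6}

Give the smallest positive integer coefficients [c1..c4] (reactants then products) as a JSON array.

Coefficients: [2, 4, 3, 2]

J: 2·7 = 14 | 4·2+3·0+2·3 = 14
Q: 2·7 = 14 | 4·0+3·0+2·7 = 14
R: 2·8 = 16 | 4·0+3·2+2·5 = 16
B: 2·6 = 12 | 4·0+3·0+2·6 = 12
gcd(2,4,3,2) = 1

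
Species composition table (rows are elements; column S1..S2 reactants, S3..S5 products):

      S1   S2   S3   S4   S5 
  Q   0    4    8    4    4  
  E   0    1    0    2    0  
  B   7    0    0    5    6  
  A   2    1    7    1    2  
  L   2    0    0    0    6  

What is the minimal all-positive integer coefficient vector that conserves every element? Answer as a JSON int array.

Coefficients: [3, 6, 1, 3, 1]

Q: 3·0+6·4 = 24 | 1·8+3·4+1·4 = 24
E: 3·0+6·1 = 6 | 1·0+3·2+1·0 = 6
B: 3·7+6·0 = 21 | 1·0+3·5+1·6 = 21
A: 3·2+6·1 = 12 | 1·7+3·1+1·2 = 12
L: 3·2+6·0 = 6 | 1·0+3·0+1·6 = 6
gcd(3,6,1,3,1) = 1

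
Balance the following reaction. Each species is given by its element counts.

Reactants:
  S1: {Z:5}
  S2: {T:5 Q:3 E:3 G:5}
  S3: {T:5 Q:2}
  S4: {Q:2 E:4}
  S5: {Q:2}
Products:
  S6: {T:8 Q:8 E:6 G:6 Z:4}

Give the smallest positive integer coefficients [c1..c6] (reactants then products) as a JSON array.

T: 4·0+6·5+2·5+3·0+6·0 = 40 | 5·8 = 40
Q: 4·0+6·3+2·2+3·2+6·2 = 40 | 5·8 = 40
E: 4·0+6·3+2·0+3·4+6·0 = 30 | 5·6 = 30
G: 4·0+6·5+2·0+3·0+6·0 = 30 | 5·6 = 30
Z: 4·5+6·0+2·0+3·0+6·0 = 20 | 5·4 = 20
gcd(4,6,2,3,6,5) = 1

Coefficients: [4, 6, 2, 3, 6, 5]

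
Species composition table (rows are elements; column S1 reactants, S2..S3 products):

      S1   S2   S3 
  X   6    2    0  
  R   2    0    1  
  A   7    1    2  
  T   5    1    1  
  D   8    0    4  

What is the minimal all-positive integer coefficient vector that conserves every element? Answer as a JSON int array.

Coefficients: [1, 3, 2]

X: 1·6 = 6 | 3·2+2·0 = 6
R: 1·2 = 2 | 3·0+2·1 = 2
A: 1·7 = 7 | 3·1+2·2 = 7
T: 1·5 = 5 | 3·1+2·1 = 5
D: 1·8 = 8 | 3·0+2·4 = 8
gcd(1,3,2) = 1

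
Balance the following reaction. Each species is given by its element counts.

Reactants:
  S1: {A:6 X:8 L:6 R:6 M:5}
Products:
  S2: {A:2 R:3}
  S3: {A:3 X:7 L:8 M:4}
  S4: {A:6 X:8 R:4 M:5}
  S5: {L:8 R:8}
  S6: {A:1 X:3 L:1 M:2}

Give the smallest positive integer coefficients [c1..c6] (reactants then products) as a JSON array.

Coefficients: [5, 6, 2, 1, 1, 6]

A: 5·6 = 30 | 6·2+2·3+1·6+1·0+6·1 = 30
X: 5·8 = 40 | 6·0+2·7+1·8+1·0+6·3 = 40
L: 5·6 = 30 | 6·0+2·8+1·0+1·8+6·1 = 30
R: 5·6 = 30 | 6·3+2·0+1·4+1·8+6·0 = 30
M: 5·5 = 25 | 6·0+2·4+1·5+1·0+6·2 = 25
gcd(5,6,2,1,1,6) = 1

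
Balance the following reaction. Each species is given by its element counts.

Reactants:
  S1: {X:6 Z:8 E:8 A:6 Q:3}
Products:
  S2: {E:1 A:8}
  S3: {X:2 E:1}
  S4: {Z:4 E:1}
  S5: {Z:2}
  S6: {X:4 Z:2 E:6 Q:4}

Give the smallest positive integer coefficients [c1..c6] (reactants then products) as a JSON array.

Coefficients: [4, 3, 6, 5, 3, 3]

X: 4·6 = 24 | 3·0+6·2+5·0+3·0+3·4 = 24
Z: 4·8 = 32 | 3·0+6·0+5·4+3·2+3·2 = 32
E: 4·8 = 32 | 3·1+6·1+5·1+3·0+3·6 = 32
A: 4·6 = 24 | 3·8+6·0+5·0+3·0+3·0 = 24
Q: 4·3 = 12 | 3·0+6·0+5·0+3·0+3·4 = 12
gcd(4,3,6,5,3,3) = 1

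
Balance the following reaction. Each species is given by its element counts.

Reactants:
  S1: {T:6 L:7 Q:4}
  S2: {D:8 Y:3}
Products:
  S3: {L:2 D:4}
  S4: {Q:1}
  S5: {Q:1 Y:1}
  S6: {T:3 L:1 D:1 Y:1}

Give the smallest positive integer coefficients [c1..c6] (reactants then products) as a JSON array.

Coefficients: [2, 3, 5, 3, 5, 4]

T: 2·6+3·0 = 12 | 5·0+3·0+5·0+4·3 = 12
L: 2·7+3·0 = 14 | 5·2+3·0+5·0+4·1 = 14
D: 2·0+3·8 = 24 | 5·4+3·0+5·0+4·1 = 24
Q: 2·4+3·0 = 8 | 5·0+3·1+5·1+4·0 = 8
Y: 2·0+3·3 = 9 | 5·0+3·0+5·1+4·1 = 9
gcd(2,3,5,3,5,4) = 1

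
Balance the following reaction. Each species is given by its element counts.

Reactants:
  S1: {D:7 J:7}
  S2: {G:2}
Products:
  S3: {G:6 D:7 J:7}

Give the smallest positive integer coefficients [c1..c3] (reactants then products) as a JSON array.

Coefficients: [1, 3, 1]

G: 1·0+3·2 = 6 | 1·6 = 6
D: 1·7+3·0 = 7 | 1·7 = 7
J: 1·7+3·0 = 7 | 1·7 = 7
gcd(1,3,1) = 1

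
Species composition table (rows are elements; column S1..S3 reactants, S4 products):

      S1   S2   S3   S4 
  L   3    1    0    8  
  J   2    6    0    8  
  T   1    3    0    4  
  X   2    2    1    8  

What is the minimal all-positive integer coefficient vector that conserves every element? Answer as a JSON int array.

Coefficients: [5, 1, 4, 2]

L: 5·3+1·1+4·0 = 16 | 2·8 = 16
J: 5·2+1·6+4·0 = 16 | 2·8 = 16
T: 5·1+1·3+4·0 = 8 | 2·4 = 8
X: 5·2+1·2+4·1 = 16 | 2·8 = 16
gcd(5,1,4,2) = 1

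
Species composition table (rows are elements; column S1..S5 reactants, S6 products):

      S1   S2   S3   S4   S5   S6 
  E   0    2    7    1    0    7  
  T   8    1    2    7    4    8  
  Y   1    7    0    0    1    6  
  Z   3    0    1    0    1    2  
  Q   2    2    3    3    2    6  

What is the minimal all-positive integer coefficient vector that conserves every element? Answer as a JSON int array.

E: 1·0+3·2+3·7+1·1+2·0 = 28 | 4·7 = 28
T: 1·8+3·1+3·2+1·7+2·4 = 32 | 4·8 = 32
Y: 1·1+3·7+3·0+1·0+2·1 = 24 | 4·6 = 24
Z: 1·3+3·0+3·1+1·0+2·1 = 8 | 4·2 = 8
Q: 1·2+3·2+3·3+1·3+2·2 = 24 | 4·6 = 24
gcd(1,3,3,1,2,4) = 1

Coefficients: [1, 3, 3, 1, 2, 4]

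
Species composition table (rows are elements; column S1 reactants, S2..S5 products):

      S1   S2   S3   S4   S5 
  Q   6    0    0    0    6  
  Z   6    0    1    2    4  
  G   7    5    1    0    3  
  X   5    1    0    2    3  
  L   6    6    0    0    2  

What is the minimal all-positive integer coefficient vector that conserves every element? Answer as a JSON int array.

Q: 3·6 = 18 | 2·0+2·0+2·0+3·6 = 18
Z: 3·6 = 18 | 2·0+2·1+2·2+3·4 = 18
G: 3·7 = 21 | 2·5+2·1+2·0+3·3 = 21
X: 3·5 = 15 | 2·1+2·0+2·2+3·3 = 15
L: 3·6 = 18 | 2·6+2·0+2·0+3·2 = 18
gcd(3,2,2,2,3) = 1

Coefficients: [3, 2, 2, 2, 3]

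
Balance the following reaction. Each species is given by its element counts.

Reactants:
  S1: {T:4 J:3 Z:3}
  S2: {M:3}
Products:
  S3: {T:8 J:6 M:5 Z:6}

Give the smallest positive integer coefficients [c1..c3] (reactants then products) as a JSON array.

Coefficients: [6, 5, 3]

T: 6·4+5·0 = 24 | 3·8 = 24
J: 6·3+5·0 = 18 | 3·6 = 18
M: 6·0+5·3 = 15 | 3·5 = 15
Z: 6·3+5·0 = 18 | 3·6 = 18
gcd(6,5,3) = 1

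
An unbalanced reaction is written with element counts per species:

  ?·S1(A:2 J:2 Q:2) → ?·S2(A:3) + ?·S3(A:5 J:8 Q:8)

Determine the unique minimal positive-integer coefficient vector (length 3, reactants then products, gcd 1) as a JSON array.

A: 4·2 = 8 | 1·3+1·5 = 8
J: 4·2 = 8 | 1·0+1·8 = 8
Q: 4·2 = 8 | 1·0+1·8 = 8
gcd(4,1,1) = 1

Coefficients: [4, 1, 1]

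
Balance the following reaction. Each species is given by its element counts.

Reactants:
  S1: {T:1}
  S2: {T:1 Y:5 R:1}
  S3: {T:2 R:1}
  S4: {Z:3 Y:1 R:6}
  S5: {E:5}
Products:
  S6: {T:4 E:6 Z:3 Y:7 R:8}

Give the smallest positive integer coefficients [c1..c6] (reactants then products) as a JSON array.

Coefficients: [6, 6, 4, 5, 6, 5]

T: 6·1+6·1+4·2+5·0+6·0 = 20 | 5·4 = 20
E: 6·0+6·0+4·0+5·0+6·5 = 30 | 5·6 = 30
Z: 6·0+6·0+4·0+5·3+6·0 = 15 | 5·3 = 15
Y: 6·0+6·5+4·0+5·1+6·0 = 35 | 5·7 = 35
R: 6·0+6·1+4·1+5·6+6·0 = 40 | 5·8 = 40
gcd(6,6,4,5,6,5) = 1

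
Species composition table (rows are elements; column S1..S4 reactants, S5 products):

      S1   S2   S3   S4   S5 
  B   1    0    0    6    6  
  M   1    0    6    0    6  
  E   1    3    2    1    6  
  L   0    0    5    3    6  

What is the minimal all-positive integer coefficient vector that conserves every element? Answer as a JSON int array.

B: 6·1+3·0+3·0+3·6 = 24 | 4·6 = 24
M: 6·1+3·0+3·6+3·0 = 24 | 4·6 = 24
E: 6·1+3·3+3·2+3·1 = 24 | 4·6 = 24
L: 6·0+3·0+3·5+3·3 = 24 | 4·6 = 24
gcd(6,3,3,3,4) = 1

Coefficients: [6, 3, 3, 3, 4]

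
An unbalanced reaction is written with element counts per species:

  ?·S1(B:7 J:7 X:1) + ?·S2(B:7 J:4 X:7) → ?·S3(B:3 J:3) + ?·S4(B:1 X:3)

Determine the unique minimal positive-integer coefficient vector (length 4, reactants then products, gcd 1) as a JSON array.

Coefficients: [2, 1, 6, 3]

B: 2·7+1·7 = 21 | 6·3+3·1 = 21
J: 2·7+1·4 = 18 | 6·3+3·0 = 18
X: 2·1+1·7 = 9 | 6·0+3·3 = 9
gcd(2,1,6,3) = 1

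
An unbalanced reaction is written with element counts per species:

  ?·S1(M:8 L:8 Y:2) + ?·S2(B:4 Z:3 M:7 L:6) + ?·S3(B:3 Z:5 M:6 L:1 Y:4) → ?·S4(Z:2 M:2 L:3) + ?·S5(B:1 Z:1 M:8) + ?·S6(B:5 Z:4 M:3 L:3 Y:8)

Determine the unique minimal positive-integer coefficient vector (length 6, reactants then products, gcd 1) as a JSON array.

B: 2·0+1·4+5·3 = 19 | 6·0+4·1+3·5 = 19
Z: 2·0+1·3+5·5 = 28 | 6·2+4·1+3·4 = 28
M: 2·8+1·7+5·6 = 53 | 6·2+4·8+3·3 = 53
L: 2·8+1·6+5·1 = 27 | 6·3+4·0+3·3 = 27
Y: 2·2+1·0+5·4 = 24 | 6·0+4·0+3·8 = 24
gcd(2,1,5,6,4,3) = 1

Coefficients: [2, 1, 5, 6, 4, 3]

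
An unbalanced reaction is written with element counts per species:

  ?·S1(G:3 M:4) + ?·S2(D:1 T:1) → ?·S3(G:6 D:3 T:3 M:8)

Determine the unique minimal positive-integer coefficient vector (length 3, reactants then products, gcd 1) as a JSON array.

Coefficients: [2, 3, 1]

G: 2·3+3·0 = 6 | 1·6 = 6
D: 2·0+3·1 = 3 | 1·3 = 3
T: 2·0+3·1 = 3 | 1·3 = 3
M: 2·4+3·0 = 8 | 1·8 = 8
gcd(2,3,1) = 1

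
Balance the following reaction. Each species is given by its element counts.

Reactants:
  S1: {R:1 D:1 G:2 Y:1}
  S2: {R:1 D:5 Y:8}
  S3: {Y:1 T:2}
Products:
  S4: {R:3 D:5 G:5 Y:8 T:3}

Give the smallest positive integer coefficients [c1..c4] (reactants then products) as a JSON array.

Coefficients: [5, 1, 3, 2]

R: 5·1+1·1+3·0 = 6 | 2·3 = 6
D: 5·1+1·5+3·0 = 10 | 2·5 = 10
G: 5·2+1·0+3·0 = 10 | 2·5 = 10
Y: 5·1+1·8+3·1 = 16 | 2·8 = 16
T: 5·0+1·0+3·2 = 6 | 2·3 = 6
gcd(5,1,3,2) = 1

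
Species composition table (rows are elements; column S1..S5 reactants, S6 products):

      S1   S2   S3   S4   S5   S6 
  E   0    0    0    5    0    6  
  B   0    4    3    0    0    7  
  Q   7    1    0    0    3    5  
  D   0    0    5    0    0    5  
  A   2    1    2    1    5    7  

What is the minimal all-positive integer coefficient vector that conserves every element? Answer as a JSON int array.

Coefficients: [2, 5, 5, 6, 2, 5]

E: 2·0+5·0+5·0+6·5+2·0 = 30 | 5·6 = 30
B: 2·0+5·4+5·3+6·0+2·0 = 35 | 5·7 = 35
Q: 2·7+5·1+5·0+6·0+2·3 = 25 | 5·5 = 25
D: 2·0+5·0+5·5+6·0+2·0 = 25 | 5·5 = 25
A: 2·2+5·1+5·2+6·1+2·5 = 35 | 5·7 = 35
gcd(2,5,5,6,2,5) = 1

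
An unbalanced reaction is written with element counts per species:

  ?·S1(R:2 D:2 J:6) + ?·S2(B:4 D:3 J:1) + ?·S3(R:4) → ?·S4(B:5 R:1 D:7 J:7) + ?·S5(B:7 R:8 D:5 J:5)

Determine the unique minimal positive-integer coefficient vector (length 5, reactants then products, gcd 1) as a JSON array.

Coefficients: [3, 6, 3, 2, 2]

B: 3·0+6·4+3·0 = 24 | 2·5+2·7 = 24
R: 3·2+6·0+3·4 = 18 | 2·1+2·8 = 18
D: 3·2+6·3+3·0 = 24 | 2·7+2·5 = 24
J: 3·6+6·1+3·0 = 24 | 2·7+2·5 = 24
gcd(3,6,3,2,2) = 1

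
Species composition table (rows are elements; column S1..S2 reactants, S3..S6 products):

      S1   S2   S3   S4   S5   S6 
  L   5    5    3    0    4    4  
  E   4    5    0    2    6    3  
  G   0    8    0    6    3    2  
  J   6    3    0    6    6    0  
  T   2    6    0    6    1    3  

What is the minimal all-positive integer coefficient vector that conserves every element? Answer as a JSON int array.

L: 5·5+6·5 = 55 | 5·3+4·0+4·4+6·4 = 55
E: 5·4+6·5 = 50 | 5·0+4·2+4·6+6·3 = 50
G: 5·0+6·8 = 48 | 5·0+4·6+4·3+6·2 = 48
J: 5·6+6·3 = 48 | 5·0+4·6+4·6+6·0 = 48
T: 5·2+6·6 = 46 | 5·0+4·6+4·1+6·3 = 46
gcd(5,6,5,4,4,6) = 1

Coefficients: [5, 6, 5, 4, 4, 6]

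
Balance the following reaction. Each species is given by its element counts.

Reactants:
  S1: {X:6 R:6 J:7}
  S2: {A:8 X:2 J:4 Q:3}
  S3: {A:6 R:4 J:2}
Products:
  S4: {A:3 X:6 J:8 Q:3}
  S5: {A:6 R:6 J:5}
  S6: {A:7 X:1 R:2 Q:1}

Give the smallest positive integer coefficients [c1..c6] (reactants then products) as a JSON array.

Coefficients: [3, 6, 6, 4, 5, 6]

A: 3·0+6·8+6·6 = 84 | 4·3+5·6+6·7 = 84
X: 3·6+6·2+6·0 = 30 | 4·6+5·0+6·1 = 30
R: 3·6+6·0+6·4 = 42 | 4·0+5·6+6·2 = 42
J: 3·7+6·4+6·2 = 57 | 4·8+5·5+6·0 = 57
Q: 3·0+6·3+6·0 = 18 | 4·3+5·0+6·1 = 18
gcd(3,6,6,4,5,6) = 1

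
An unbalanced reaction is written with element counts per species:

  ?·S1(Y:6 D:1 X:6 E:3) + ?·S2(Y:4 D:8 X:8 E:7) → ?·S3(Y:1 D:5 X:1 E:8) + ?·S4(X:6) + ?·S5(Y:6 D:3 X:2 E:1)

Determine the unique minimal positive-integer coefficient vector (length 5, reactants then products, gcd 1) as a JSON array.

Coefficients: [3, 4, 4, 6, 5]

Y: 3·6+4·4 = 34 | 4·1+6·0+5·6 = 34
D: 3·1+4·8 = 35 | 4·5+6·0+5·3 = 35
X: 3·6+4·8 = 50 | 4·1+6·6+5·2 = 50
E: 3·3+4·7 = 37 | 4·8+6·0+5·1 = 37
gcd(3,4,4,6,5) = 1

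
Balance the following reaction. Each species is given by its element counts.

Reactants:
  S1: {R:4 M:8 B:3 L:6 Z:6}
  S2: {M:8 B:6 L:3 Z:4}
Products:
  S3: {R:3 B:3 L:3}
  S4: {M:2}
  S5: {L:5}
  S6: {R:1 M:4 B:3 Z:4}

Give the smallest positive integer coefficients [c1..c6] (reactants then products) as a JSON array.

Coefficients: [2, 2, 1, 6, 3, 5]

R: 2·4+2·0 = 8 | 1·3+6·0+3·0+5·1 = 8
M: 2·8+2·8 = 32 | 1·0+6·2+3·0+5·4 = 32
B: 2·3+2·6 = 18 | 1·3+6·0+3·0+5·3 = 18
L: 2·6+2·3 = 18 | 1·3+6·0+3·5+5·0 = 18
Z: 2·6+2·4 = 20 | 1·0+6·0+3·0+5·4 = 20
gcd(2,2,1,6,3,5) = 1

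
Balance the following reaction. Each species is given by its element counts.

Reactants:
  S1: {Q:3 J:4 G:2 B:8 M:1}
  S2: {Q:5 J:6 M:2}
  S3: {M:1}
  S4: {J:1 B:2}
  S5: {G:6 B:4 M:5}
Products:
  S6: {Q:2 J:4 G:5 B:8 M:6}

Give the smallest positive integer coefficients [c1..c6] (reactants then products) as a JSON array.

Q: 1·3+1·5+6·0+6·0+3·0 = 8 | 4·2 = 8
J: 1·4+1·6+6·0+6·1+3·0 = 16 | 4·4 = 16
G: 1·2+1·0+6·0+6·0+3·6 = 20 | 4·5 = 20
B: 1·8+1·0+6·0+6·2+3·4 = 32 | 4·8 = 32
M: 1·1+1·2+6·1+6·0+3·5 = 24 | 4·6 = 24
gcd(1,1,6,6,3,4) = 1

Coefficients: [1, 1, 6, 6, 3, 4]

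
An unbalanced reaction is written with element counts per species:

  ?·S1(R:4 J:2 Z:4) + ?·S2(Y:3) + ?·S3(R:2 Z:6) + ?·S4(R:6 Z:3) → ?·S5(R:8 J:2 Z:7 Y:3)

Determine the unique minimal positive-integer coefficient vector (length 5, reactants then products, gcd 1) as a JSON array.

Coefficients: [5, 5, 1, 3, 5]

R: 5·4+5·0+1·2+3·6 = 40 | 5·8 = 40
J: 5·2+5·0+1·0+3·0 = 10 | 5·2 = 10
Z: 5·4+5·0+1·6+3·3 = 35 | 5·7 = 35
Y: 5·0+5·3+1·0+3·0 = 15 | 5·3 = 15
gcd(5,5,1,3,5) = 1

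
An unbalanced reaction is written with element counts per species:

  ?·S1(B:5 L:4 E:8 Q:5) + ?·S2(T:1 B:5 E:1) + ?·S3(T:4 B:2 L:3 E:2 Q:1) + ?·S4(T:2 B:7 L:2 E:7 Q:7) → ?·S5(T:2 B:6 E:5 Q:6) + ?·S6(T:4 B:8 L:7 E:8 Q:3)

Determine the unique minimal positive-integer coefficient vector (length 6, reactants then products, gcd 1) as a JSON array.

T: 4·0+4·1+5·4+2·2 = 28 | 4·2+5·4 = 28
B: 4·5+4·5+5·2+2·7 = 64 | 4·6+5·8 = 64
L: 4·4+4·0+5·3+2·2 = 35 | 4·0+5·7 = 35
E: 4·8+4·1+5·2+2·7 = 60 | 4·5+5·8 = 60
Q: 4·5+4·0+5·1+2·7 = 39 | 4·6+5·3 = 39
gcd(4,4,5,2,4,5) = 1

Coefficients: [4, 4, 5, 2, 4, 5]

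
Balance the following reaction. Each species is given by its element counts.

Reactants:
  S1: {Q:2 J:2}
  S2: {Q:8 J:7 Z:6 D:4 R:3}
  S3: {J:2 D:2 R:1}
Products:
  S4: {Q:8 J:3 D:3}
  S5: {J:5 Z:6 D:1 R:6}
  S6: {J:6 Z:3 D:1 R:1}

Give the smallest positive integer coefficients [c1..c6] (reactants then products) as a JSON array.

Coefficients: [4, 2, 2, 3, 1, 2]

Q: 4·2+2·8+2·0 = 24 | 3·8+1·0+2·0 = 24
J: 4·2+2·7+2·2 = 26 | 3·3+1·5+2·6 = 26
Z: 4·0+2·6+2·0 = 12 | 3·0+1·6+2·3 = 12
D: 4·0+2·4+2·2 = 12 | 3·3+1·1+2·1 = 12
R: 4·0+2·3+2·1 = 8 | 3·0+1·6+2·1 = 8
gcd(4,2,2,3,1,2) = 1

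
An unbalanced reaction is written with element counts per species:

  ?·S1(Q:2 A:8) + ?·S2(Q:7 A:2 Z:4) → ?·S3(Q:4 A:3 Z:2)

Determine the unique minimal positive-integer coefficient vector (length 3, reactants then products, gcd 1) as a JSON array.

Coefficients: [1, 2, 4]

Q: 1·2+2·7 = 16 | 4·4 = 16
A: 1·8+2·2 = 12 | 4·3 = 12
Z: 1·0+2·4 = 8 | 4·2 = 8
gcd(1,2,4) = 1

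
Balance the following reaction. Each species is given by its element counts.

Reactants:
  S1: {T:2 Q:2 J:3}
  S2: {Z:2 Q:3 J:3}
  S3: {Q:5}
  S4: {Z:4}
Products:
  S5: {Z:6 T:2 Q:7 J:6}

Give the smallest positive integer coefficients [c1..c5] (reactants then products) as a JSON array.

Z: 5·0+5·2+2·0+5·4 = 30 | 5·6 = 30
T: 5·2+5·0+2·0+5·0 = 10 | 5·2 = 10
Q: 5·2+5·3+2·5+5·0 = 35 | 5·7 = 35
J: 5·3+5·3+2·0+5·0 = 30 | 5·6 = 30
gcd(5,5,2,5,5) = 1

Coefficients: [5, 5, 2, 5, 5]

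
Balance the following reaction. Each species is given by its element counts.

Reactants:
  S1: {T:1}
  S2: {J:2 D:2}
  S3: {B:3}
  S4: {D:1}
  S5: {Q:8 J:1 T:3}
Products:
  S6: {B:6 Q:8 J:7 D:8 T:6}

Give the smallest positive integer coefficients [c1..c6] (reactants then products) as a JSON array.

B: 3·0+3·0+2·3+2·0+1·0 = 6 | 1·6 = 6
Q: 3·0+3·0+2·0+2·0+1·8 = 8 | 1·8 = 8
J: 3·0+3·2+2·0+2·0+1·1 = 7 | 1·7 = 7
D: 3·0+3·2+2·0+2·1+1·0 = 8 | 1·8 = 8
T: 3·1+3·0+2·0+2·0+1·3 = 6 | 1·6 = 6
gcd(3,3,2,2,1,1) = 1

Coefficients: [3, 3, 2, 2, 1, 1]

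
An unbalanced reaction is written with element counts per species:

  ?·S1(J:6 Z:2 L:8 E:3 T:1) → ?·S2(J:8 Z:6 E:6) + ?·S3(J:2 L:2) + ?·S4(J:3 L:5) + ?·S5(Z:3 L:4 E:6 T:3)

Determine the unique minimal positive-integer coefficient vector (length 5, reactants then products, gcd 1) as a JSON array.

J: 6·6 = 36 | 1·8+5·2+6·3+2·0 = 36
Z: 6·2 = 12 | 1·6+5·0+6·0+2·3 = 12
L: 6·8 = 48 | 1·0+5·2+6·5+2·4 = 48
E: 6·3 = 18 | 1·6+5·0+6·0+2·6 = 18
T: 6·1 = 6 | 1·0+5·0+6·0+2·3 = 6
gcd(6,1,5,6,2) = 1

Coefficients: [6, 1, 5, 6, 2]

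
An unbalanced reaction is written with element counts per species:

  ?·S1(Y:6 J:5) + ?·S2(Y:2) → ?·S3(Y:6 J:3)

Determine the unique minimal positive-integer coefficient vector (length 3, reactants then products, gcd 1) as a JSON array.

Y: 3·6+6·2 = 30 | 5·6 = 30
J: 3·5+6·0 = 15 | 5·3 = 15
gcd(3,6,5) = 1

Coefficients: [3, 6, 5]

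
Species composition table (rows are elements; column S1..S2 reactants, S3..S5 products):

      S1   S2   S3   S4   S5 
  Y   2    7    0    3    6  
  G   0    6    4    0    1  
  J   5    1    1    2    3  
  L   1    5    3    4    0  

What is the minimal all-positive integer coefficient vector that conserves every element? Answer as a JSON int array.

Coefficients: [5, 5, 6, 3, 6]

Y: 5·2+5·7 = 45 | 6·0+3·3+6·6 = 45
G: 5·0+5·6 = 30 | 6·4+3·0+6·1 = 30
J: 5·5+5·1 = 30 | 6·1+3·2+6·3 = 30
L: 5·1+5·5 = 30 | 6·3+3·4+6·0 = 30
gcd(5,5,6,3,6) = 1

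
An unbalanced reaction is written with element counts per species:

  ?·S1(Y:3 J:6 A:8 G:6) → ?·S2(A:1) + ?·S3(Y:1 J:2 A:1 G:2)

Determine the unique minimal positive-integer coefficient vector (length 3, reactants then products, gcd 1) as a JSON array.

Coefficients: [1, 5, 3]

Y: 1·3 = 3 | 5·0+3·1 = 3
J: 1·6 = 6 | 5·0+3·2 = 6
A: 1·8 = 8 | 5·1+3·1 = 8
G: 1·6 = 6 | 5·0+3·2 = 6
gcd(1,5,3) = 1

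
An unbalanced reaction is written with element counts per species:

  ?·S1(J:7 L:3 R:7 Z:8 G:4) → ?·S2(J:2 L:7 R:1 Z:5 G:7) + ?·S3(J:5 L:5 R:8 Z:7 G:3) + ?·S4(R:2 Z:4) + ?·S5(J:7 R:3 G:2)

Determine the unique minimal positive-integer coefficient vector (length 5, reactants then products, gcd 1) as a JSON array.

Coefficients: [4, 1, 1, 5, 3]

J: 4·7 = 28 | 1·2+1·5+5·0+3·7 = 28
L: 4·3 = 12 | 1·7+1·5+5·0+3·0 = 12
R: 4·7 = 28 | 1·1+1·8+5·2+3·3 = 28
Z: 4·8 = 32 | 1·5+1·7+5·4+3·0 = 32
G: 4·4 = 16 | 1·7+1·3+5·0+3·2 = 16
gcd(4,1,1,5,3) = 1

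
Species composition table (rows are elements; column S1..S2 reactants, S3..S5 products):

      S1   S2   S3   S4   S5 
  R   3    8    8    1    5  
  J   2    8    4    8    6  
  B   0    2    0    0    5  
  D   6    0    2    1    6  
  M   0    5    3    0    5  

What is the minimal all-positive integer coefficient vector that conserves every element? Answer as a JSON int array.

R: 4·3+5·8 = 52 | 5·8+2·1+2·5 = 52
J: 4·2+5·8 = 48 | 5·4+2·8+2·6 = 48
B: 4·0+5·2 = 10 | 5·0+2·0+2·5 = 10
D: 4·6+5·0 = 24 | 5·2+2·1+2·6 = 24
M: 4·0+5·5 = 25 | 5·3+2·0+2·5 = 25
gcd(4,5,5,2,2) = 1

Coefficients: [4, 5, 5, 2, 2]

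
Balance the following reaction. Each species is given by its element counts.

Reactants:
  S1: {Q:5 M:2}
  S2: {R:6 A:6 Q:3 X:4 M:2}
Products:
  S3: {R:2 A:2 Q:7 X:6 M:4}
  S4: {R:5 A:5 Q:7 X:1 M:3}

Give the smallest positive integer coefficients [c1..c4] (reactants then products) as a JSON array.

Coefficients: [3, 2, 1, 2]

R: 3·0+2·6 = 12 | 1·2+2·5 = 12
A: 3·0+2·6 = 12 | 1·2+2·5 = 12
Q: 3·5+2·3 = 21 | 1·7+2·7 = 21
X: 3·0+2·4 = 8 | 1·6+2·1 = 8
M: 3·2+2·2 = 10 | 1·4+2·3 = 10
gcd(3,2,1,2) = 1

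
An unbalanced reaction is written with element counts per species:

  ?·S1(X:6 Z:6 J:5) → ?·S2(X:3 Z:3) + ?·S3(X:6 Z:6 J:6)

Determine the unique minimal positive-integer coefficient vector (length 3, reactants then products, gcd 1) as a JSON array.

X: 6·6 = 36 | 2·3+5·6 = 36
Z: 6·6 = 36 | 2·3+5·6 = 36
J: 6·5 = 30 | 2·0+5·6 = 30
gcd(6,2,5) = 1

Coefficients: [6, 2, 5]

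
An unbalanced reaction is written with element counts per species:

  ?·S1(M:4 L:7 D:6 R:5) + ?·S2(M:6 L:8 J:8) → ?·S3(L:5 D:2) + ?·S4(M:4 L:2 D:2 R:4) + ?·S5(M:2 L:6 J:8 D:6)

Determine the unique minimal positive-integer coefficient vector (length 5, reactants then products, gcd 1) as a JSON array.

Coefficients: [4, 1, 4, 5, 1]

M: 4·4+1·6 = 22 | 4·0+5·4+1·2 = 22
L: 4·7+1·8 = 36 | 4·5+5·2+1·6 = 36
J: 4·0+1·8 = 8 | 4·0+5·0+1·8 = 8
D: 4·6+1·0 = 24 | 4·2+5·2+1·6 = 24
R: 4·5+1·0 = 20 | 4·0+5·4+1·0 = 20
gcd(4,1,4,5,1) = 1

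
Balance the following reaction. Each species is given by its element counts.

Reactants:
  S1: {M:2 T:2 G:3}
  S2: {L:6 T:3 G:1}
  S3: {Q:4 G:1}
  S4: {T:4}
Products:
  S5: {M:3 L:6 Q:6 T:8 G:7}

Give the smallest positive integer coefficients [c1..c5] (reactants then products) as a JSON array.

Coefficients: [3, 2, 3, 1, 2]

M: 3·2+2·0+3·0+1·0 = 6 | 2·3 = 6
L: 3·0+2·6+3·0+1·0 = 12 | 2·6 = 12
Q: 3·0+2·0+3·4+1·0 = 12 | 2·6 = 12
T: 3·2+2·3+3·0+1·4 = 16 | 2·8 = 16
G: 3·3+2·1+3·1+1·0 = 14 | 2·7 = 14
gcd(3,2,3,1,2) = 1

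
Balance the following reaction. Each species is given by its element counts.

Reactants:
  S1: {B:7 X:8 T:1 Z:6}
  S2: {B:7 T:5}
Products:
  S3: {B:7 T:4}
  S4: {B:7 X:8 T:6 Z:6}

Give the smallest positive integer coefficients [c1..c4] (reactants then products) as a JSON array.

B: 1·7+5·7 = 42 | 5·7+1·7 = 42
X: 1·8+5·0 = 8 | 5·0+1·8 = 8
T: 1·1+5·5 = 26 | 5·4+1·6 = 26
Z: 1·6+5·0 = 6 | 5·0+1·6 = 6
gcd(1,5,5,1) = 1

Coefficients: [1, 5, 5, 1]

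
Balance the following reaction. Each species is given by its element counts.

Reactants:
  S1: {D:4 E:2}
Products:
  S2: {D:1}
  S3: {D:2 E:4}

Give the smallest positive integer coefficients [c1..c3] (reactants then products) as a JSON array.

Coefficients: [2, 6, 1]

D: 2·4 = 8 | 6·1+1·2 = 8
E: 2·2 = 4 | 6·0+1·4 = 4
gcd(2,6,1) = 1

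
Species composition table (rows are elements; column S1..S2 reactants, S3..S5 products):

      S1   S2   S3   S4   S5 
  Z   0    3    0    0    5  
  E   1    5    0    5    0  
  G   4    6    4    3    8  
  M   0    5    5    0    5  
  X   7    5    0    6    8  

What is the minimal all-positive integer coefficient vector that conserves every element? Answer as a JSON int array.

Z: 5·0+5·3 = 15 | 2·0+6·0+3·5 = 15
E: 5·1+5·5 = 30 | 2·0+6·5+3·0 = 30
G: 5·4+5·6 = 50 | 2·4+6·3+3·8 = 50
M: 5·0+5·5 = 25 | 2·5+6·0+3·5 = 25
X: 5·7+5·5 = 60 | 2·0+6·6+3·8 = 60
gcd(5,5,2,6,3) = 1

Coefficients: [5, 5, 2, 6, 3]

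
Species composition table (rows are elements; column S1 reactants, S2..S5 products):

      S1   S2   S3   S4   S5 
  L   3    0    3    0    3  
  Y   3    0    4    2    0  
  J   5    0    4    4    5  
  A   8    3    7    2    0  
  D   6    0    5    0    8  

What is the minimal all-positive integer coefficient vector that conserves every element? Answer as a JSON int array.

Coefficients: [6, 6, 4, 1, 2]

L: 6·3 = 18 | 6·0+4·3+1·0+2·3 = 18
Y: 6·3 = 18 | 6·0+4·4+1·2+2·0 = 18
J: 6·5 = 30 | 6·0+4·4+1·4+2·5 = 30
A: 6·8 = 48 | 6·3+4·7+1·2+2·0 = 48
D: 6·6 = 36 | 6·0+4·5+1·0+2·8 = 36
gcd(6,6,4,1,2) = 1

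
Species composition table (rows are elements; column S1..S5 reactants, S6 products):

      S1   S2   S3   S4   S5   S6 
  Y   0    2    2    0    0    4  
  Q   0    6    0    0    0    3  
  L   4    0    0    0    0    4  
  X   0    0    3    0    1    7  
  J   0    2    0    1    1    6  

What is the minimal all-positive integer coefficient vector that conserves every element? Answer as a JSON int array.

Y: 2·0+1·2+3·2+5·0+5·0 = 8 | 2·4 = 8
Q: 2·0+1·6+3·0+5·0+5·0 = 6 | 2·3 = 6
L: 2·4+1·0+3·0+5·0+5·0 = 8 | 2·4 = 8
X: 2·0+1·0+3·3+5·0+5·1 = 14 | 2·7 = 14
J: 2·0+1·2+3·0+5·1+5·1 = 12 | 2·6 = 12
gcd(2,1,3,5,5,2) = 1

Coefficients: [2, 1, 3, 5, 5, 2]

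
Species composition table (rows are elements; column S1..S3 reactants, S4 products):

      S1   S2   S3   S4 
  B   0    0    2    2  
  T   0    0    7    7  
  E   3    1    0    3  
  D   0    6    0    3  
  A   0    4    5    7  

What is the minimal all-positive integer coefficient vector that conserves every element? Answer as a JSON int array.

Coefficients: [5, 3, 6, 6]

B: 5·0+3·0+6·2 = 12 | 6·2 = 12
T: 5·0+3·0+6·7 = 42 | 6·7 = 42
E: 5·3+3·1+6·0 = 18 | 6·3 = 18
D: 5·0+3·6+6·0 = 18 | 6·3 = 18
A: 5·0+3·4+6·5 = 42 | 6·7 = 42
gcd(5,3,6,6) = 1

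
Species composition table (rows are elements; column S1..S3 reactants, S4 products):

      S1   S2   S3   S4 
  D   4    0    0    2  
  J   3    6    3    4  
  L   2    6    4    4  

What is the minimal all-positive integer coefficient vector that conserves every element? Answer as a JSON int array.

D: 3·4+1·0+3·0 = 12 | 6·2 = 12
J: 3·3+1·6+3·3 = 24 | 6·4 = 24
L: 3·2+1·6+3·4 = 24 | 6·4 = 24
gcd(3,1,3,6) = 1

Coefficients: [3, 1, 3, 6]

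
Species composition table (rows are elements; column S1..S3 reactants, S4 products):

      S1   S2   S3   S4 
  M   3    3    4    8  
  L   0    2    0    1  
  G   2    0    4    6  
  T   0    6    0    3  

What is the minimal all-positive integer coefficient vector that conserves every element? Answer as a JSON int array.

M: 2·3+2·3+5·4 = 32 | 4·8 = 32
L: 2·0+2·2+5·0 = 4 | 4·1 = 4
G: 2·2+2·0+5·4 = 24 | 4·6 = 24
T: 2·0+2·6+5·0 = 12 | 4·3 = 12
gcd(2,2,5,4) = 1

Coefficients: [2, 2, 5, 4]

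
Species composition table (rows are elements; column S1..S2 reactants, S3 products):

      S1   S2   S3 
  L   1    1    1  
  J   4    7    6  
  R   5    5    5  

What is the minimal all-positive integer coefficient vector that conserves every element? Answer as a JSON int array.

L: 1·1+2·1 = 3 | 3·1 = 3
J: 1·4+2·7 = 18 | 3·6 = 18
R: 1·5+2·5 = 15 | 3·5 = 15
gcd(1,2,3) = 1

Coefficients: [1, 2, 3]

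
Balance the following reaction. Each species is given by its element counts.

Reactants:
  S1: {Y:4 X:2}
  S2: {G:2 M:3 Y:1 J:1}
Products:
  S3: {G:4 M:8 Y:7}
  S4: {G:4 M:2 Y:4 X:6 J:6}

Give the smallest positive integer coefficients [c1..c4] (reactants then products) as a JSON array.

G: 3·0+6·2 = 12 | 2·4+1·4 = 12
M: 3·0+6·3 = 18 | 2·8+1·2 = 18
Y: 3·4+6·1 = 18 | 2·7+1·4 = 18
X: 3·2+6·0 = 6 | 2·0+1·6 = 6
J: 3·0+6·1 = 6 | 2·0+1·6 = 6
gcd(3,6,2,1) = 1

Coefficients: [3, 6, 2, 1]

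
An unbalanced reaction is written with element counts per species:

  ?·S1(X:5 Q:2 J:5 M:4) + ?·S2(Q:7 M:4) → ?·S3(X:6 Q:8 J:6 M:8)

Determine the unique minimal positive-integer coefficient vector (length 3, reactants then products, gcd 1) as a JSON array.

Coefficients: [6, 4, 5]

X: 6·5+4·0 = 30 | 5·6 = 30
Q: 6·2+4·7 = 40 | 5·8 = 40
J: 6·5+4·0 = 30 | 5·6 = 30
M: 6·4+4·4 = 40 | 5·8 = 40
gcd(6,4,5) = 1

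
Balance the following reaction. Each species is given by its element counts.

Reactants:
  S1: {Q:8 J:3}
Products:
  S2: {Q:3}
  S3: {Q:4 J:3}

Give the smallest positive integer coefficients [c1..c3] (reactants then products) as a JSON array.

Coefficients: [3, 4, 3]

Q: 3·8 = 24 | 4·3+3·4 = 24
J: 3·3 = 9 | 4·0+3·3 = 9
gcd(3,4,3) = 1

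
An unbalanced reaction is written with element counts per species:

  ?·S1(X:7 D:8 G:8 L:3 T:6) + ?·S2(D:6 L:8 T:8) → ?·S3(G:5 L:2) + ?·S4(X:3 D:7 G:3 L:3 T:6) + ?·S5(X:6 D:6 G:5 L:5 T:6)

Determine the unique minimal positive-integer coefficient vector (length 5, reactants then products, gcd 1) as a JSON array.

Coefficients: [6, 3, 2, 6, 4]

X: 6·7+3·0 = 42 | 2·0+6·3+4·6 = 42
D: 6·8+3·6 = 66 | 2·0+6·7+4·6 = 66
G: 6·8+3·0 = 48 | 2·5+6·3+4·5 = 48
L: 6·3+3·8 = 42 | 2·2+6·3+4·5 = 42
T: 6·6+3·8 = 60 | 2·0+6·6+4·6 = 60
gcd(6,3,2,6,4) = 1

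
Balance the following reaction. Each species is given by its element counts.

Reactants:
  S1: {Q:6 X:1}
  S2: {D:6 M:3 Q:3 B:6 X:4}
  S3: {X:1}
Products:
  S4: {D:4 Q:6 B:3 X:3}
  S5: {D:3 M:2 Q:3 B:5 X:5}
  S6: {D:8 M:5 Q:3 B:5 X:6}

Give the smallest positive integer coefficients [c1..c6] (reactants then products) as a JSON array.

D: 1·0+3·6+6·0 = 18 | 1·4+2·3+1·8 = 18
M: 1·0+3·3+6·0 = 9 | 1·0+2·2+1·5 = 9
Q: 1·6+3·3+6·0 = 15 | 1·6+2·3+1·3 = 15
B: 1·0+3·6+6·0 = 18 | 1·3+2·5+1·5 = 18
X: 1·1+3·4+6·1 = 19 | 1·3+2·5+1·6 = 19
gcd(1,3,6,1,2,1) = 1

Coefficients: [1, 3, 6, 1, 2, 1]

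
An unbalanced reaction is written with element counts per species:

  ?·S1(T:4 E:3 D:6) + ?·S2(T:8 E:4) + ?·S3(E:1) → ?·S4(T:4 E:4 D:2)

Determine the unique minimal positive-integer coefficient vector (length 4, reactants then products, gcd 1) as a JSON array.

T: 1·4+1·8+5·0 = 12 | 3·4 = 12
E: 1·3+1·4+5·1 = 12 | 3·4 = 12
D: 1·6+1·0+5·0 = 6 | 3·2 = 6
gcd(1,1,5,3) = 1

Coefficients: [1, 1, 5, 3]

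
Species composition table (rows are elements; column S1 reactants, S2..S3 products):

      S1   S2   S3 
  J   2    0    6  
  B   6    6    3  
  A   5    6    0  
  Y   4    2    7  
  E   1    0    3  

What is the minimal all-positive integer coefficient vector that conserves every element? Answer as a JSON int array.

J: 6·2 = 12 | 5·0+2·6 = 12
B: 6·6 = 36 | 5·6+2·3 = 36
A: 6·5 = 30 | 5·6+2·0 = 30
Y: 6·4 = 24 | 5·2+2·7 = 24
E: 6·1 = 6 | 5·0+2·3 = 6
gcd(6,5,2) = 1

Coefficients: [6, 5, 2]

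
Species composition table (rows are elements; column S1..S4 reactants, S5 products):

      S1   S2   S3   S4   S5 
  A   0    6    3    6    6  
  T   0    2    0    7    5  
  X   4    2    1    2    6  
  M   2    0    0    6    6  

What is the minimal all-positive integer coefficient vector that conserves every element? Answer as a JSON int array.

Coefficients: [6, 1, 2, 4, 6]

A: 6·0+1·6+2·3+4·6 = 36 | 6·6 = 36
T: 6·0+1·2+2·0+4·7 = 30 | 6·5 = 30
X: 6·4+1·2+2·1+4·2 = 36 | 6·6 = 36
M: 6·2+1·0+2·0+4·6 = 36 | 6·6 = 36
gcd(6,1,2,4,6) = 1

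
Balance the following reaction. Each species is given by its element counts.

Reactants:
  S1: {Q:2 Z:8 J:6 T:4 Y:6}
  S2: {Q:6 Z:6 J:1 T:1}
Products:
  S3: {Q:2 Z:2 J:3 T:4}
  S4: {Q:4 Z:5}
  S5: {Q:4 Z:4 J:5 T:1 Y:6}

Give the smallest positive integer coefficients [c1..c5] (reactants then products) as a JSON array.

Coefficients: [1, 5, 2, 6, 1]

Q: 1·2+5·6 = 32 | 2·2+6·4+1·4 = 32
Z: 1·8+5·6 = 38 | 2·2+6·5+1·4 = 38
J: 1·6+5·1 = 11 | 2·3+6·0+1·5 = 11
T: 1·4+5·1 = 9 | 2·4+6·0+1·1 = 9
Y: 1·6+5·0 = 6 | 2·0+6·0+1·6 = 6
gcd(1,5,2,6,1) = 1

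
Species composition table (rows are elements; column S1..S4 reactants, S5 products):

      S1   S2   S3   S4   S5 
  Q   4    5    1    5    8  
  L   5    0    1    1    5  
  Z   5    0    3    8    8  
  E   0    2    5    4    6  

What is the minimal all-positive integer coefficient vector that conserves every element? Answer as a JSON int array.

Coefficients: [4, 3, 4, 1, 5]

Q: 4·4+3·5+4·1+1·5 = 40 | 5·8 = 40
L: 4·5+3·0+4·1+1·1 = 25 | 5·5 = 25
Z: 4·5+3·0+4·3+1·8 = 40 | 5·8 = 40
E: 4·0+3·2+4·5+1·4 = 30 | 5·6 = 30
gcd(4,3,4,1,5) = 1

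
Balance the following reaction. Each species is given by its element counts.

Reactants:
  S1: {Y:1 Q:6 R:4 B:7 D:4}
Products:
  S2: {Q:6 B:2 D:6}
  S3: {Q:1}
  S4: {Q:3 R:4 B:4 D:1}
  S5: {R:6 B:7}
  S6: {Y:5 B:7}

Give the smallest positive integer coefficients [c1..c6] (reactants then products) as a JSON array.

Coefficients: [5, 3, 6, 2, 2, 1]

Y: 5·1 = 5 | 3·0+6·0+2·0+2·0+1·5 = 5
Q: 5·6 = 30 | 3·6+6·1+2·3+2·0+1·0 = 30
R: 5·4 = 20 | 3·0+6·0+2·4+2·6+1·0 = 20
B: 5·7 = 35 | 3·2+6·0+2·4+2·7+1·7 = 35
D: 5·4 = 20 | 3·6+6·0+2·1+2·0+1·0 = 20
gcd(5,3,6,2,2,1) = 1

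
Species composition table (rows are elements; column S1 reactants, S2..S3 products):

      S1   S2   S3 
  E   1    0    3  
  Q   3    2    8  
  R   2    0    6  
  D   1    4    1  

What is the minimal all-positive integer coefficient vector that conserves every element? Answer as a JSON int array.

E: 6·1 = 6 | 1·0+2·3 = 6
Q: 6·3 = 18 | 1·2+2·8 = 18
R: 6·2 = 12 | 1·0+2·6 = 12
D: 6·1 = 6 | 1·4+2·1 = 6
gcd(6,1,2) = 1

Coefficients: [6, 1, 2]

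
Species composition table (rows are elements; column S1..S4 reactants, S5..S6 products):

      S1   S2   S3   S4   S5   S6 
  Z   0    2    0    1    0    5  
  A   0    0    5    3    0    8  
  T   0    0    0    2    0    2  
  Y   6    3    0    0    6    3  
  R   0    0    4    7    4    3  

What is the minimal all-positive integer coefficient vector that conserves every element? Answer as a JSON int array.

Z: 3·0+4·2+2·0+2·1 = 10 | 4·0+2·5 = 10
A: 3·0+4·0+2·5+2·3 = 16 | 4·0+2·8 = 16
T: 3·0+4·0+2·0+2·2 = 4 | 4·0+2·2 = 4
Y: 3·6+4·3+2·0+2·0 = 30 | 4·6+2·3 = 30
R: 3·0+4·0+2·4+2·7 = 22 | 4·4+2·3 = 22
gcd(3,4,2,2,4,2) = 1

Coefficients: [3, 4, 2, 2, 4, 2]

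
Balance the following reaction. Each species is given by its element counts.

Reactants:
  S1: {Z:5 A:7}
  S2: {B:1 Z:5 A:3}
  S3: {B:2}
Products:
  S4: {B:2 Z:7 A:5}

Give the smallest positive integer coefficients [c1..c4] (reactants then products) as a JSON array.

B: 1·0+6·1+2·2 = 10 | 5·2 = 10
Z: 1·5+6·5+2·0 = 35 | 5·7 = 35
A: 1·7+6·3+2·0 = 25 | 5·5 = 25
gcd(1,6,2,5) = 1

Coefficients: [1, 6, 2, 5]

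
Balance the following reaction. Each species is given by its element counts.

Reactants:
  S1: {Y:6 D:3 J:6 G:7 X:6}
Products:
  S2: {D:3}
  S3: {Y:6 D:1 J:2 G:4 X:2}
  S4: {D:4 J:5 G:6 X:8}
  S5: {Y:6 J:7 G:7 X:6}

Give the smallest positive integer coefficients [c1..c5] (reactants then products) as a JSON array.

Coefficients: [5, 3, 2, 1, 3]

Y: 5·6 = 30 | 3·0+2·6+1·0+3·6 = 30
D: 5·3 = 15 | 3·3+2·1+1·4+3·0 = 15
J: 5·6 = 30 | 3·0+2·2+1·5+3·7 = 30
G: 5·7 = 35 | 3·0+2·4+1·6+3·7 = 35
X: 5·6 = 30 | 3·0+2·2+1·8+3·6 = 30
gcd(5,3,2,1,3) = 1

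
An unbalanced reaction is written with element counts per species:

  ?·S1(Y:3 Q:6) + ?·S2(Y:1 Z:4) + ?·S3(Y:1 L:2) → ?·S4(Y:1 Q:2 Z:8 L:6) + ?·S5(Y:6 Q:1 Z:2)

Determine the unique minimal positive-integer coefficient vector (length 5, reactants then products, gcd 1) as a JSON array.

Coefficients: [1, 5, 6, 2, 2]

Y: 1·3+5·1+6·1 = 14 | 2·1+2·6 = 14
Q: 1·6+5·0+6·0 = 6 | 2·2+2·1 = 6
Z: 1·0+5·4+6·0 = 20 | 2·8+2·2 = 20
L: 1·0+5·0+6·2 = 12 | 2·6+2·0 = 12
gcd(1,5,6,2,2) = 1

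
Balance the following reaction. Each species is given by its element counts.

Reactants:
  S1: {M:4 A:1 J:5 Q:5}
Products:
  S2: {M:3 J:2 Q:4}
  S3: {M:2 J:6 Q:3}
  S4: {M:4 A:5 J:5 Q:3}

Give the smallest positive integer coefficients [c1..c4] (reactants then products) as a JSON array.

Coefficients: [5, 4, 2, 1]

M: 5·4 = 20 | 4·3+2·2+1·4 = 20
A: 5·1 = 5 | 4·0+2·0+1·5 = 5
J: 5·5 = 25 | 4·2+2·6+1·5 = 25
Q: 5·5 = 25 | 4·4+2·3+1·3 = 25
gcd(5,4,2,1) = 1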